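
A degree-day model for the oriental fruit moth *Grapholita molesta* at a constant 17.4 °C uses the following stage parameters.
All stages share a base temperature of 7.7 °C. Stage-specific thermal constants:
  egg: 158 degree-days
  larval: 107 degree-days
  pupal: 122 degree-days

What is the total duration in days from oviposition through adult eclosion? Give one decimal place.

39.9 days

Daily accumulation at 17.4 °C = 17.4 − 7.7 = 9.7 DD/day.
Total K = 158 + 107 + 122 = 387 DD.
Total duration = 387 / 9.7 = 39.897 ≈ 39.9 days.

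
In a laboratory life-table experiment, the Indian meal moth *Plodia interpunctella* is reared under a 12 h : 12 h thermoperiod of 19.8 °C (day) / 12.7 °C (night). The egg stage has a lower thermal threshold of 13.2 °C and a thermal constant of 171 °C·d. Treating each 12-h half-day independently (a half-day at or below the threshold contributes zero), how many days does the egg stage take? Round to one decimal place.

Day half: max(0, 19.8 − 13.2) × 0.5 = 6.6 × 0.5 = 3.30 DD.
Night half: max(0, 12.7 − 13.2) × 0.5 = 0.0 × 0.5 = 0.00 DD.
Per 24 h: 3.30 DD/day.
Duration = 171 / 3.30 = 51.818 ≈ 51.8 days.

51.8 days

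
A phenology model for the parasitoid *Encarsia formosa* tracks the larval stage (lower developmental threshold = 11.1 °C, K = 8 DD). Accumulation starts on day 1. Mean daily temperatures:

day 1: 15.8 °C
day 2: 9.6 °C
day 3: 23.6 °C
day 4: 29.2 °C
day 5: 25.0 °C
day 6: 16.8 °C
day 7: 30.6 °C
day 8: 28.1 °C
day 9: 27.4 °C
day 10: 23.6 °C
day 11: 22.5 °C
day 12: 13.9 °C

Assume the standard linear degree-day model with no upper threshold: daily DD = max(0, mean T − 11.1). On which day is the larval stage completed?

Daily DD above 11.1 °C: 4.7, 0.0, 12.5, 18.1, 13.9, 5.7, 19.5, 17.0, 16.3, 12.5, 11.4, 2.8.
Cumulative: 4.7, 4.7, 17.2, 35.3, 49.2, 54.9, 74.4, 91.4, 107.7, 120.2, 131.6, 134.4.
The total first reaches 8 DD on day 3.

day 3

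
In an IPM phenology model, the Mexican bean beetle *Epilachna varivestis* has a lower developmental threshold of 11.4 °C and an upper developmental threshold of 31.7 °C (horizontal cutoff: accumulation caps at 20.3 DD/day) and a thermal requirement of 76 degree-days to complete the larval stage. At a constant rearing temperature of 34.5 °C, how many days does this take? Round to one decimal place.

3.7 days

Temperature 34.5 °C exceeds the upper threshold, so daily accumulation caps at 31.7 − 11.4 = 20.3 DD/day.
Duration = 76 / 20.3 = 3.744 ≈ 3.7 days.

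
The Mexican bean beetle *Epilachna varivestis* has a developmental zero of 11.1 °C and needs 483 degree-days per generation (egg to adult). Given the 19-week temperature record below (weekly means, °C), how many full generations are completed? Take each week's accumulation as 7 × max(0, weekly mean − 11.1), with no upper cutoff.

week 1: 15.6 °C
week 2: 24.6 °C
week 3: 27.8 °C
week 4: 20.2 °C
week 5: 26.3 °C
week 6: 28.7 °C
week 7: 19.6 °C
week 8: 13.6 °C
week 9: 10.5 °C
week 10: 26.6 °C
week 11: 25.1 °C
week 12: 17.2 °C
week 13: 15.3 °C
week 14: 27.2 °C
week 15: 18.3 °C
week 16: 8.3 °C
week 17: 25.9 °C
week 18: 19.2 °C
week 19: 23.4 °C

2 generations

Weekly DD (7 × max(0, T̄ − 11.1)): 31.5, 94.5, 116.9, 63.7, 106.4, 123.2, 59.5, 17.5, 0.0, 108.5, 98.0, 42.7, 29.4, 112.7, 50.4, 0.0, 103.6, 56.7, 86.1.
Season total = 1301.3 DD.
Complete generations = ⌊1301.3 / 483⌋ = 2.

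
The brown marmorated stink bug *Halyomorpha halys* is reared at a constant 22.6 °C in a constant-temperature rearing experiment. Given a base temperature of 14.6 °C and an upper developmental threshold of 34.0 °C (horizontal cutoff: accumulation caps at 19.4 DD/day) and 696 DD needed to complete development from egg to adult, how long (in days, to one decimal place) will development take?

87.0 days

Daily accumulation = 22.6 − 14.6 = 8.0 DD/day.
Duration = 696 / 8.0 = 87.000 ≈ 87.0 days.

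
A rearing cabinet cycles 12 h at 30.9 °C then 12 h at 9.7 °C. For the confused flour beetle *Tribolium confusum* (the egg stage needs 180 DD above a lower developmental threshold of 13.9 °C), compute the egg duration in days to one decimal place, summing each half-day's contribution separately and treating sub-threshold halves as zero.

21.2 days

Day half: max(0, 30.9 − 13.9) × 0.5 = 17.0 × 0.5 = 8.50 DD.
Night half: max(0, 9.7 − 13.9) × 0.5 = 0.0 × 0.5 = 0.00 DD.
Per 24 h: 8.50 DD/day.
Duration = 180 / 8.50 = 21.176 ≈ 21.2 days.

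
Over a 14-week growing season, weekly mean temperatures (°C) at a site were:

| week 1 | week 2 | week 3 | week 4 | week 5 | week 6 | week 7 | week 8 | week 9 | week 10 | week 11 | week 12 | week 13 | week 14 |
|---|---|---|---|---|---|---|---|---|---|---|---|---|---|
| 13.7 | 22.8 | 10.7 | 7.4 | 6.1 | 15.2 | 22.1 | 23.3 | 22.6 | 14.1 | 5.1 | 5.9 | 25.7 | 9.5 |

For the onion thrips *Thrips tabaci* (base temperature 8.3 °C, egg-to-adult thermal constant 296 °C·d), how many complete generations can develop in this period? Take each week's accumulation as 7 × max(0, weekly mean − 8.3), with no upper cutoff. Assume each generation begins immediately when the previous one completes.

2 generations

Weekly DD (7 × max(0, T̄ − 8.3)): 37.8, 101.5, 16.8, 0.0, 0.0, 48.3, 96.6, 105.0, 100.1, 40.6, 0.0, 0.0, 121.8, 8.4.
Season total = 676.9 DD.
Complete generations = ⌊676.9 / 296⌋ = 2.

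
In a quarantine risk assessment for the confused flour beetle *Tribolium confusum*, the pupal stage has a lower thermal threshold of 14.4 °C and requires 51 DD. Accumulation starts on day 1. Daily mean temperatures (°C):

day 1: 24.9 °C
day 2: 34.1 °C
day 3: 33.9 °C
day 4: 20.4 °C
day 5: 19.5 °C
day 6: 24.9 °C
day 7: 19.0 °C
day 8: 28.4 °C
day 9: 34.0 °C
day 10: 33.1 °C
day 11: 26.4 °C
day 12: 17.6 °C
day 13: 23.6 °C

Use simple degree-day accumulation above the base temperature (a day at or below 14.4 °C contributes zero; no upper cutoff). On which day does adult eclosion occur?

day 4

Daily DD above 14.4 °C: 10.5, 19.7, 19.5, 6.0, 5.1, 10.5, 4.6, 14.0, 19.6, 18.7, 12.0, 3.2, 9.2.
Cumulative: 10.5, 30.2, 49.7, 55.7, 60.8, 71.3, 75.9, 89.9, 109.5, 128.2, 140.2, 143.4, 152.6.
The total first reaches 51 DD on day 4.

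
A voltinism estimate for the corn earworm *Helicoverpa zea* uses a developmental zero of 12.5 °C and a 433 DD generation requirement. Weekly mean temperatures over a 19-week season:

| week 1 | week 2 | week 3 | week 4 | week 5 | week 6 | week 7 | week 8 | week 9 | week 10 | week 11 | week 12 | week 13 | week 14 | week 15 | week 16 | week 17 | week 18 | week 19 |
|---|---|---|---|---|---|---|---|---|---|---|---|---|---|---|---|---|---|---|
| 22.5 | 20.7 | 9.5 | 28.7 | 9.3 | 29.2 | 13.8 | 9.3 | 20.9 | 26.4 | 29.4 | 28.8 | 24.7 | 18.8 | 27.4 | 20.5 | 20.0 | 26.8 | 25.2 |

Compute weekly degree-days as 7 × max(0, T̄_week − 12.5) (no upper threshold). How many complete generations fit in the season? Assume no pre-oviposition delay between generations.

Weekly DD (7 × max(0, T̄ − 12.5)): 70.0, 57.4, 0.0, 113.4, 0.0, 116.9, 9.1, 0.0, 58.8, 97.3, 118.3, 114.1, 85.4, 44.1, 104.3, 56.0, 52.5, 100.1, 88.9.
Season total = 1286.6 DD.
Complete generations = ⌊1286.6 / 433⌋ = 2.

2 generations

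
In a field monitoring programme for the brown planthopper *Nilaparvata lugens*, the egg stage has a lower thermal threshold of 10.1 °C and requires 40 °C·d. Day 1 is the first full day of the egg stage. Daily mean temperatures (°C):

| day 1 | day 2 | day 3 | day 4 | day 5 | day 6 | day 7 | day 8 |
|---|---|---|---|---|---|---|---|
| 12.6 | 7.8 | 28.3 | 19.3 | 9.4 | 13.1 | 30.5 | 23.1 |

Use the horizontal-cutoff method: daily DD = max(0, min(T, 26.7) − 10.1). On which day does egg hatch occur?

day 7

Daily DD above 10.1 °C (capped at 16.6): 2.5, 0.0, 16.6, 9.2, 0.0, 3.0, 16.6, 13.0.
Cumulative: 2.5, 2.5, 19.1, 28.3, 28.3, 31.3, 47.9, 60.9.
The total first reaches 40 DD on day 7.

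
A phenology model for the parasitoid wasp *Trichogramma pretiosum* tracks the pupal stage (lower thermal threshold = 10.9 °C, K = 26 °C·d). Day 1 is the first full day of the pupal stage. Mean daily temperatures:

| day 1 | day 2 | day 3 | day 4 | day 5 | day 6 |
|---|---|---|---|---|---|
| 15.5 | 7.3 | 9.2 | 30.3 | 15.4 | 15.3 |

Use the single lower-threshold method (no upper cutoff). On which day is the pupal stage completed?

Daily DD above 10.9 °C: 4.6, 0.0, 0.0, 19.4, 4.5, 4.4.
Cumulative: 4.6, 4.6, 4.6, 24.0, 28.5, 32.9.
The total first reaches 26 DD on day 5.

day 5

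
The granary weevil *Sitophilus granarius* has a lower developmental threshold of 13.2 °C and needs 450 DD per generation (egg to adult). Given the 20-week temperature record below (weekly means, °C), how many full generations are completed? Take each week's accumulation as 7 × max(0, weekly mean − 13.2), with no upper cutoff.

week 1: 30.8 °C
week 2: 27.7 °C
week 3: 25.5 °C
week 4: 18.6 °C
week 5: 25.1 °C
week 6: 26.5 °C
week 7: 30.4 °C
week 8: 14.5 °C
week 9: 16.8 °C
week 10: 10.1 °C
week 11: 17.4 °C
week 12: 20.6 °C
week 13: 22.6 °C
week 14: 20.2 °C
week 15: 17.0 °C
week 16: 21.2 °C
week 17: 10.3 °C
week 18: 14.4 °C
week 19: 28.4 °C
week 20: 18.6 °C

Weekly DD (7 × max(0, T̄ − 13.2)): 123.2, 101.5, 86.1, 37.8, 83.3, 93.1, 120.4, 9.1, 25.2, 0.0, 29.4, 51.8, 65.8, 49.0, 26.6, 56.0, 0.0, 8.4, 106.4, 37.8.
Season total = 1110.9 DD.
Complete generations = ⌊1110.9 / 450⌋ = 2.

2 generations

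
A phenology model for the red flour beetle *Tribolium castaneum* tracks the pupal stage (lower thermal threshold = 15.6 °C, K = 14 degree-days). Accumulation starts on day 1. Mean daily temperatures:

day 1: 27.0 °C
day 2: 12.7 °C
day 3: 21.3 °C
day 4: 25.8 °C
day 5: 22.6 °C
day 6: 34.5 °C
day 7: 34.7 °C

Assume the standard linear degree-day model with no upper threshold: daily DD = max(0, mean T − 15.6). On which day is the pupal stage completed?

Daily DD above 15.6 °C: 11.4, 0.0, 5.7, 10.2, 7.0, 18.9, 19.1.
Cumulative: 11.4, 11.4, 17.1, 27.3, 34.3, 53.2, 72.3.
The total first reaches 14 DD on day 3.

day 3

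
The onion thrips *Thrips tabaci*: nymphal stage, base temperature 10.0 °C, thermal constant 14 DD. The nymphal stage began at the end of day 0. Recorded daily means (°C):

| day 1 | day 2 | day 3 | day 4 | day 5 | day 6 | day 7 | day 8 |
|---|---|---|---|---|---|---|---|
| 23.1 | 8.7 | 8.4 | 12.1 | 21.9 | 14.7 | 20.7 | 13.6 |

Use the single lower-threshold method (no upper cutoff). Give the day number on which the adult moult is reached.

Daily DD above 10.0 °C: 13.1, 0.0, 0.0, 2.1, 11.9, 4.7, 10.7, 3.6.
Cumulative: 13.1, 13.1, 13.1, 15.2, 27.1, 31.8, 42.5, 46.1.
The total first reaches 14 DD on day 4.

day 4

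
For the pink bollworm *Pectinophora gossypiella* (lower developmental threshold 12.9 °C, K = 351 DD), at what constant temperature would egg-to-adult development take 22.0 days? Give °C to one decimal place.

28.9 °C

Required daily accumulation = 351 / 22.0 = 15.955 DD/day.
T = T_base + 15.955 = 12.9 + 15.955 = 28.855 ≈ 28.9 °C.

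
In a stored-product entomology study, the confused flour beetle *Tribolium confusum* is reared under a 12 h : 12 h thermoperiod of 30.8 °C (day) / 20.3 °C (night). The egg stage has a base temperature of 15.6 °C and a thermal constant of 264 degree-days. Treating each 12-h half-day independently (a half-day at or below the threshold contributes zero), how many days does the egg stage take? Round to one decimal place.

Day half: max(0, 30.8 − 15.6) × 0.5 = 15.2 × 0.5 = 7.60 DD.
Night half: max(0, 20.3 − 15.6) × 0.5 = 4.7 × 0.5 = 2.35 DD.
Per 24 h: 9.95 DD/day.
Duration = 264 / 9.95 = 26.533 ≈ 26.5 days.

26.5 days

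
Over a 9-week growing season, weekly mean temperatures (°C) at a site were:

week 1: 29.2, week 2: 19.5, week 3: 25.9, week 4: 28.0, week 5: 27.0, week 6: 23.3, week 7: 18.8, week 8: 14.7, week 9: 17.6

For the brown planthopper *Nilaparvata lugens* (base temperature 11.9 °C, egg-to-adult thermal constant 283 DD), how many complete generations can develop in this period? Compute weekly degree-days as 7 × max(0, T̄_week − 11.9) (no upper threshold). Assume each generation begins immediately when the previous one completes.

2 generations

Weekly DD (7 × max(0, T̄ − 11.9)): 121.1, 53.2, 98.0, 112.7, 105.7, 79.8, 48.3, 19.6, 39.9.
Season total = 678.3 DD.
Complete generations = ⌊678.3 / 283⌋ = 2.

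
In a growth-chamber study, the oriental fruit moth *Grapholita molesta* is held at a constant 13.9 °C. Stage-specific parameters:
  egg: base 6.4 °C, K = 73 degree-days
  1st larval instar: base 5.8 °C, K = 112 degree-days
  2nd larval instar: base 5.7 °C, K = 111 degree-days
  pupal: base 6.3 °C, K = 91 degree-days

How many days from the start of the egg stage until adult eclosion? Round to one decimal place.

49.1 days

egg: 73 / (13.9 − 6.4) = 73 / 7.5 = 9.733 d.
1st larval instar: 112 / (13.9 − 5.8) = 112 / 8.1 = 13.827 d.
2nd larval instar: 111 / (13.9 − 5.7) = 111 / 8.2 = 13.537 d.
pupal: 91 / (13.9 − 6.3) = 91 / 7.6 = 11.974 d.
Sum = 49.071 ≈ 49.1 days.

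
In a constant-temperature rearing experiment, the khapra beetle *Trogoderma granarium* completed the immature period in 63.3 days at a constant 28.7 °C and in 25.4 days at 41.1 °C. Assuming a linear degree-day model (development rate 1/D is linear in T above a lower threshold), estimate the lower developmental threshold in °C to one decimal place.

Linear rate model ⇒ the product D·(T − T_b) is constant across temperatures.
63.3·(28.7 − T_b) = 25.4·(41.1 − T_b)
T_b = (63.3·28.7 − 25.4·41.1) / (63.3 − 25.4) = 772.77 / 37.9 = 20.390 °C ≈ 20.4 °C.

20.4 °C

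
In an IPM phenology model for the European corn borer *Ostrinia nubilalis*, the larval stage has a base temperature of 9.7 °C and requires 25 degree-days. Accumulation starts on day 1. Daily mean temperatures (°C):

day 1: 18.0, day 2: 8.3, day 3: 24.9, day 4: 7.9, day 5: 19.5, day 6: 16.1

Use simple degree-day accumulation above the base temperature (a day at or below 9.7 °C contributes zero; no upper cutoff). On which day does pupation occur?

day 5

Daily DD above 9.7 °C: 8.3, 0.0, 15.2, 0.0, 9.8, 6.4.
Cumulative: 8.3, 8.3, 23.5, 23.5, 33.3, 39.7.
The total first reaches 25 DD on day 5.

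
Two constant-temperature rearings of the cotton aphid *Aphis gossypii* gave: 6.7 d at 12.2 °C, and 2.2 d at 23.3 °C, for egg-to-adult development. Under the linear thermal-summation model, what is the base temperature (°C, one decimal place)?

6.8 °C

Linear rate model ⇒ the product D·(T − T_b) is constant across temperatures.
6.7·(12.2 − T_b) = 2.2·(23.3 − T_b)
T_b = (6.7·12.2 − 2.2·23.3) / (6.7 − 2.2) = 30.48 / 4.5 = 6.773 °C ≈ 6.8 °C.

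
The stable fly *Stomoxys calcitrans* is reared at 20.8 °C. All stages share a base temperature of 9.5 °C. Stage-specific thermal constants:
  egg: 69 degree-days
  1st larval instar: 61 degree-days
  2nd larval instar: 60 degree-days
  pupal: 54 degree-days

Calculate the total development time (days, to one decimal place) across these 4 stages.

21.6 days

Daily accumulation at 20.8 °C = 20.8 − 9.5 = 11.3 DD/day.
Total K = 69 + 61 + 60 + 54 = 244 DD.
Total duration = 244 / 11.3 = 21.593 ≈ 21.6 days.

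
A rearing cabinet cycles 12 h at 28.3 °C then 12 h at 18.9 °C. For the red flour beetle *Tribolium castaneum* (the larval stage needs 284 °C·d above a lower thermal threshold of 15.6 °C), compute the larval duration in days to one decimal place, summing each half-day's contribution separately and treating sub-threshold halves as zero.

Day half: max(0, 28.3 − 15.6) × 0.5 = 12.7 × 0.5 = 6.35 DD.
Night half: max(0, 18.9 − 15.6) × 0.5 = 3.3 × 0.5 = 1.65 DD.
Per 24 h: 8.00 DD/day.
Duration = 284 / 8.00 = 35.500 ≈ 35.5 days.

35.5 days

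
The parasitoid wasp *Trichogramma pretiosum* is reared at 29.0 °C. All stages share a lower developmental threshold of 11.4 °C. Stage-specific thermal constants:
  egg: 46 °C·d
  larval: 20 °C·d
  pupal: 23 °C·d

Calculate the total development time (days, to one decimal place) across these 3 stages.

Daily accumulation at 29.0 °C = 29.0 − 11.4 = 17.6 DD/day.
Total K = 46 + 20 + 23 = 89 DD.
Total duration = 89 / 17.6 = 5.057 ≈ 5.1 days.

5.1 days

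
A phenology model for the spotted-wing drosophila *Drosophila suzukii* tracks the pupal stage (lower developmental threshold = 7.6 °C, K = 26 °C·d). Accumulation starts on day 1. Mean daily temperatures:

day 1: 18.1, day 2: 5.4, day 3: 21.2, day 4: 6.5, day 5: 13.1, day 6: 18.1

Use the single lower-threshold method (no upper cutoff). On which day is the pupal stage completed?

Daily DD above 7.6 °C: 10.5, 0.0, 13.6, 0.0, 5.5, 10.5.
Cumulative: 10.5, 10.5, 24.1, 24.1, 29.6, 40.1.
The total first reaches 26 DD on day 5.

day 5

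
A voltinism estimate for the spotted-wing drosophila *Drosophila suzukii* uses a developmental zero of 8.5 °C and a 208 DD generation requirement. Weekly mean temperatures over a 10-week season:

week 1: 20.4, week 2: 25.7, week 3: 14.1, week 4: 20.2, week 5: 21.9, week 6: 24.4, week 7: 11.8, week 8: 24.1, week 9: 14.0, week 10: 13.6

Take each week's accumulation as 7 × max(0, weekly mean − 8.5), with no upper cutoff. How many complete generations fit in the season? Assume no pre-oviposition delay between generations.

3 generations

Weekly DD (7 × max(0, T̄ − 8.5)): 83.3, 120.4, 39.2, 81.9, 93.8, 111.3, 23.1, 109.2, 38.5, 35.7.
Season total = 736.4 DD.
Complete generations = ⌊736.4 / 208⌋ = 3.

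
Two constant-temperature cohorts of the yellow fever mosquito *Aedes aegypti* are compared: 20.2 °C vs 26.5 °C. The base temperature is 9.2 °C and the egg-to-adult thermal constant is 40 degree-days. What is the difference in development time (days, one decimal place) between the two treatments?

At 20.2 °C: 40 / (20.2 − 9.2) = 40 / 11.0 = 3.636 d.
At 26.5 °C: 40 / (26.5 − 9.2) = 40 / 17.3 = 2.312 d.
Difference = |3.636 − 2.312| = 1.324 ≈ 1.3 days.

1.3 days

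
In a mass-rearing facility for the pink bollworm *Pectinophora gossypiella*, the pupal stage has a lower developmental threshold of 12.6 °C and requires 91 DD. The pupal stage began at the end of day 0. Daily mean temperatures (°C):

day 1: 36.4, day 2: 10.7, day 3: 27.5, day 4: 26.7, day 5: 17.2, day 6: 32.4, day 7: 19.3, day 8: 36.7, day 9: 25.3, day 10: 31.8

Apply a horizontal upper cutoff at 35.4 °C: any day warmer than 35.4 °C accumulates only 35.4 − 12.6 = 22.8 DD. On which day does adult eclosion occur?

Daily DD above 12.6 °C (capped at 22.8): 22.8, 0.0, 14.9, 14.1, 4.6, 19.8, 6.7, 22.8, 12.7, 19.2.
Cumulative: 22.8, 22.8, 37.7, 51.8, 56.4, 76.2, 82.9, 105.7, 118.4, 137.6.
The total first reaches 91 DD on day 8.

day 8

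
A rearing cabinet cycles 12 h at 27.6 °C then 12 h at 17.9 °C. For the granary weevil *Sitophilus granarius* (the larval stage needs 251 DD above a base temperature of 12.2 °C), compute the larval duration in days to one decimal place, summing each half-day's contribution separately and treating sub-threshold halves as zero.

23.8 days

Day half: max(0, 27.6 − 12.2) × 0.5 = 15.4 × 0.5 = 7.70 DD.
Night half: max(0, 17.9 − 12.2) × 0.5 = 5.7 × 0.5 = 2.85 DD.
Per 24 h: 10.55 DD/day.
Duration = 251 / 10.55 = 23.791 ≈ 23.8 days.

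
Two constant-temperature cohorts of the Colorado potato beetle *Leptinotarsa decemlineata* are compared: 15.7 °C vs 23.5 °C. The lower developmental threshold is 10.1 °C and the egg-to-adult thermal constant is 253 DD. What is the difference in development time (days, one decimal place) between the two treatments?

At 15.7 °C: 253 / (15.7 − 10.1) = 253 / 5.6 = 45.179 d.
At 23.5 °C: 253 / (23.5 − 10.1) = 253 / 13.4 = 18.881 d.
Difference = |45.179 − 18.881| = 26.298 ≈ 26.3 days.

26.3 days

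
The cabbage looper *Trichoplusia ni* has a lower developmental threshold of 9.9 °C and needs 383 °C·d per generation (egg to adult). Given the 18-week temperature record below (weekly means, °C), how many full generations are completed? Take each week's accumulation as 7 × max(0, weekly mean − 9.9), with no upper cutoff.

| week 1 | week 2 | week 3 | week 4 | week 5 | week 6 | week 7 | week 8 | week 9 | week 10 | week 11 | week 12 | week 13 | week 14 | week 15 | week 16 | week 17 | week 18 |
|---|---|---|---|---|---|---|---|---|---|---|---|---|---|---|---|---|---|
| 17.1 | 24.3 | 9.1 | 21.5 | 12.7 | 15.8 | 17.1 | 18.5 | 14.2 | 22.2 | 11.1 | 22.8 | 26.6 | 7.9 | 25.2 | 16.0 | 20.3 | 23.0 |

2 generations

Weekly DD (7 × max(0, T̄ − 9.9)): 50.4, 100.8, 0.0, 81.2, 19.6, 41.3, 50.4, 60.2, 30.1, 86.1, 8.4, 90.3, 116.9, 0.0, 107.1, 42.7, 72.8, 91.7.
Season total = 1050.0 DD.
Complete generations = ⌊1050.0 / 383⌋ = 2.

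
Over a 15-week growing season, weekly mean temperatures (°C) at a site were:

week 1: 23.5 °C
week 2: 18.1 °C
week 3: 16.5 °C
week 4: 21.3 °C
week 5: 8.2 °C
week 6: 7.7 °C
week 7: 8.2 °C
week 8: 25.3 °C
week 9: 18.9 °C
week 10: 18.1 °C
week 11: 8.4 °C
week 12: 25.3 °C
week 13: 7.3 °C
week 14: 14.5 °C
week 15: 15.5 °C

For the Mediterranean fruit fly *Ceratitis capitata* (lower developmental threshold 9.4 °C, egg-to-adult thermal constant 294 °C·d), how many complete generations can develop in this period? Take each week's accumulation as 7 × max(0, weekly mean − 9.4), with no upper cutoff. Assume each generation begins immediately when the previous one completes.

Weekly DD (7 × max(0, T̄ − 9.4)): 98.7, 60.9, 49.7, 83.3, 0.0, 0.0, 0.0, 111.3, 66.5, 60.9, 0.0, 111.3, 0.0, 35.7, 42.7.
Season total = 721.0 DD.
Complete generations = ⌊721.0 / 294⌋ = 2.

2 generations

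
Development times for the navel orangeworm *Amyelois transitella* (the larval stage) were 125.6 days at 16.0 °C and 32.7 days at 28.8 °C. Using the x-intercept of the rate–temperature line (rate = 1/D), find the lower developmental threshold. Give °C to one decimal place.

11.5 °C

Linear rate model ⇒ the product D·(T − T_b) is constant across temperatures.
125.6·(16.0 − T_b) = 32.7·(28.8 − T_b)
T_b = (125.6·16.0 − 32.7·28.8) / (125.6 − 32.7) = 1067.84 / 92.9 = 11.495 °C ≈ 11.5 °C.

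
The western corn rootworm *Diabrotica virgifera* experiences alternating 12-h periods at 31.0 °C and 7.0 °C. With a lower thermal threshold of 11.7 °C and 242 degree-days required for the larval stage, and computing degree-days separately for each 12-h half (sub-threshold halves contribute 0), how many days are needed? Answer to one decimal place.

Day half: max(0, 31.0 − 11.7) × 0.5 = 19.3 × 0.5 = 9.65 DD.
Night half: max(0, 7.0 − 11.7) × 0.5 = 0.0 × 0.5 = 0.00 DD.
Per 24 h: 9.65 DD/day.
Duration = 242 / 9.65 = 25.078 ≈ 25.1 days.

25.1 days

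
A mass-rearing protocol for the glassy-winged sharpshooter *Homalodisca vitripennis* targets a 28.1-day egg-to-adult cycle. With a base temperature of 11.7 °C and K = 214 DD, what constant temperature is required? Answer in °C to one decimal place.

Required daily accumulation = 214 / 28.1 = 7.616 DD/day.
T = T_base + 7.616 = 11.7 + 7.616 = 19.316 ≈ 19.3 °C.

19.3 °C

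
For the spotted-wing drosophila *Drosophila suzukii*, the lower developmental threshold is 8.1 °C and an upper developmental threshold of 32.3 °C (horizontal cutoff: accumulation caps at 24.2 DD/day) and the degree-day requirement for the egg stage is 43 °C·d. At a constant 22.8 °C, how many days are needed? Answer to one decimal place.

2.9 days

Daily accumulation = 22.8 − 8.1 = 14.7 DD/day.
Duration = 43 / 14.7 = 2.925 ≈ 2.9 days.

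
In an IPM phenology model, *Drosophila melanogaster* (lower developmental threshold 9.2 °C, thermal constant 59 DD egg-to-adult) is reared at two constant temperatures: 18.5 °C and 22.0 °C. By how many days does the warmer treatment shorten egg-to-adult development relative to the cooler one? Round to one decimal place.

At 18.5 °C: 59 / (18.5 − 9.2) = 59 / 9.3 = 6.344 d.
At 22.0 °C: 59 / (22.0 − 9.2) = 59 / 12.8 = 4.609 d.
Difference = |6.344 − 4.609| = 1.735 ≈ 1.7 days.

1.7 days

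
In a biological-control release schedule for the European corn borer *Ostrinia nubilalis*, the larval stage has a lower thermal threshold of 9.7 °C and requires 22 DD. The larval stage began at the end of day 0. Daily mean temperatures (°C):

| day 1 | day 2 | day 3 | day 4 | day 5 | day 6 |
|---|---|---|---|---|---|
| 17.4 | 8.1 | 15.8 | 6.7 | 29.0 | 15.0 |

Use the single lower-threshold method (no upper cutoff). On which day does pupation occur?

Daily DD above 9.7 °C: 7.7, 0.0, 6.1, 0.0, 19.3, 5.3.
Cumulative: 7.7, 7.7, 13.8, 13.8, 33.1, 38.4.
The total first reaches 22 DD on day 5.

day 5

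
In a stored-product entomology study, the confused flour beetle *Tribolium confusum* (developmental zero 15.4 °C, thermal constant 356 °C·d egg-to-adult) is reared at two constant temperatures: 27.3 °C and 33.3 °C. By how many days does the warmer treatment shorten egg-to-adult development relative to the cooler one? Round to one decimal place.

At 27.3 °C: 356 / (27.3 − 15.4) = 356 / 11.9 = 29.916 d.
At 33.3 °C: 356 / (33.3 − 15.4) = 356 / 17.9 = 19.888 d.
Difference = |29.916 − 19.888| = 10.028 ≈ 10.0 days.

10.0 days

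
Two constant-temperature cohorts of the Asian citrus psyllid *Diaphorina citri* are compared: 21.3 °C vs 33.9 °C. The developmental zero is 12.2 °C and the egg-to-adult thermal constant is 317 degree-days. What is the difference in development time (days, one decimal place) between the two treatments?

At 21.3 °C: 317 / (21.3 − 12.2) = 317 / 9.1 = 34.835 d.
At 33.9 °C: 317 / (33.9 − 12.2) = 317 / 21.7 = 14.608 d.
Difference = |34.835 − 14.608| = 20.227 ≈ 20.2 days.

20.2 days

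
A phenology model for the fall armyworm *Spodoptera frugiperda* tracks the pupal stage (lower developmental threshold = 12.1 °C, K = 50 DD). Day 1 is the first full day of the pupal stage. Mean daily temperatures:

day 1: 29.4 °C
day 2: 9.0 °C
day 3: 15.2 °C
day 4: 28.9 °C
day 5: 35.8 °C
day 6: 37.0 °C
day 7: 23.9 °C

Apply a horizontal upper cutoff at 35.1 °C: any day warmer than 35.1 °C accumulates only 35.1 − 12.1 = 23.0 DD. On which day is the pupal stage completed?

Daily DD above 12.1 °C (capped at 23.0): 17.3, 0.0, 3.1, 16.8, 23.0, 23.0, 11.8.
Cumulative: 17.3, 17.3, 20.4, 37.2, 60.2, 83.2, 95.0.
The total first reaches 50 DD on day 5.

day 5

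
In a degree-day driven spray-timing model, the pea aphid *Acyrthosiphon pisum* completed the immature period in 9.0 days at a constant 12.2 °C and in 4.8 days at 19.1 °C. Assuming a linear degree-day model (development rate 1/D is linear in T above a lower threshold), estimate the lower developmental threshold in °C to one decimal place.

Equal thermal constants: D₁(T₁ − T_b) = D₂(T₂ − T_b).
9.0·(12.2 − T_b) = 4.8·(19.1 − T_b)
T_b = (9.0·12.2 − 4.8·19.1) / (9.0 − 4.8) = 18.12 / 4.2 = 4.314 °C ≈ 4.3 °C.

4.3 °C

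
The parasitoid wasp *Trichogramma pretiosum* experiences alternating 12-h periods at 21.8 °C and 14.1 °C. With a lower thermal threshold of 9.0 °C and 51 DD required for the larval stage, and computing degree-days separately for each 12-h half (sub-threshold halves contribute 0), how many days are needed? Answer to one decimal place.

5.7 days

Day half: max(0, 21.8 − 9.0) × 0.5 = 12.8 × 0.5 = 6.40 DD.
Night half: max(0, 14.1 − 9.0) × 0.5 = 5.1 × 0.5 = 2.55 DD.
Per 24 h: 8.95 DD/day.
Duration = 51 / 8.95 = 5.698 ≈ 5.7 days.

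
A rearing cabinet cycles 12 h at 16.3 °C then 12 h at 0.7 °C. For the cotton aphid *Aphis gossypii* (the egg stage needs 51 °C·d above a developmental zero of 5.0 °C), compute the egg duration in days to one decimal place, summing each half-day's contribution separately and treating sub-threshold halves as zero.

9.0 days

Day half: max(0, 16.3 − 5.0) × 0.5 = 11.3 × 0.5 = 5.65 DD.
Night half: max(0, 0.7 − 5.0) × 0.5 = 0.0 × 0.5 = 0.00 DD.
Per 24 h: 5.65 DD/day.
Duration = 51 / 5.65 = 9.027 ≈ 9.0 days.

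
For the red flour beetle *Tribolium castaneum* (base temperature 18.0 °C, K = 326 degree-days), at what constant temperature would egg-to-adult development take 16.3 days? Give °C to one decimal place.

38.0 °C

Required daily accumulation = 326 / 16.3 = 20.000 DD/day.
T = T_base + 20.000 = 18.0 + 20.000 = 38.000 ≈ 38.0 °C.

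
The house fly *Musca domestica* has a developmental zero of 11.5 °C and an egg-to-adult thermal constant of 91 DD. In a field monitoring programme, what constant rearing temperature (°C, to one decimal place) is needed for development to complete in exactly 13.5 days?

Required daily accumulation = 91 / 13.5 = 6.741 DD/day.
T = T_base + 6.741 = 11.5 + 6.741 = 18.241 ≈ 18.2 °C.

18.2 °C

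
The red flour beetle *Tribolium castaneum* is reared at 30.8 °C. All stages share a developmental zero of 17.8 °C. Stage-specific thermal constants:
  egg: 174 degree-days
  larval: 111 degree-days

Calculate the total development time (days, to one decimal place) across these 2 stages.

Daily accumulation at 30.8 °C = 30.8 − 17.8 = 13.0 DD/day.
Total K = 174 + 111 = 285 DD.
Total duration = 285 / 13.0 = 21.923 ≈ 21.9 days.

21.9 days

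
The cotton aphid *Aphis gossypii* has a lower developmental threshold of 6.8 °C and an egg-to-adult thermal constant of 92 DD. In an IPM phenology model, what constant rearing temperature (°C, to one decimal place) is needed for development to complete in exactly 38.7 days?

Required daily accumulation = 92 / 38.7 = 2.377 DD/day.
T = T_base + 2.377 = 6.8 + 2.377 = 9.177 ≈ 9.2 °C.

9.2 °C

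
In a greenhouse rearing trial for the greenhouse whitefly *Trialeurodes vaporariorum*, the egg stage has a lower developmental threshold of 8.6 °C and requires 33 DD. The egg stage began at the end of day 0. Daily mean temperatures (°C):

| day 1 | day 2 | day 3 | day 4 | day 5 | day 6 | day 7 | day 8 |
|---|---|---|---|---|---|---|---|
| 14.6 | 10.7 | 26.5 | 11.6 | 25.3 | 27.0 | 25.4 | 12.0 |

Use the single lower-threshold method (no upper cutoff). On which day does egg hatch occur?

Daily DD above 8.6 °C: 6.0, 2.1, 17.9, 3.0, 16.7, 18.4, 16.8, 3.4.
Cumulative: 6.0, 8.1, 26.0, 29.0, 45.7, 64.1, 80.9, 84.3.
The total first reaches 33 DD on day 5.

day 5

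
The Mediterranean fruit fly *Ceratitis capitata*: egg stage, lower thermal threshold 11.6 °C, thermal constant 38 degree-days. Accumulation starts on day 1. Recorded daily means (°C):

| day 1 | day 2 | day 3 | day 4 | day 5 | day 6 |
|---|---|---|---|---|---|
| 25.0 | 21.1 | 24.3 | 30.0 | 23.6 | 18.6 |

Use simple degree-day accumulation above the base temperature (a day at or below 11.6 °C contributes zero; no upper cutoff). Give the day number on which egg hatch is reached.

Daily DD above 11.6 °C: 13.4, 9.5, 12.7, 18.4, 12.0, 7.0.
Cumulative: 13.4, 22.9, 35.6, 54.0, 66.0, 73.0.
The total first reaches 38 DD on day 4.

day 4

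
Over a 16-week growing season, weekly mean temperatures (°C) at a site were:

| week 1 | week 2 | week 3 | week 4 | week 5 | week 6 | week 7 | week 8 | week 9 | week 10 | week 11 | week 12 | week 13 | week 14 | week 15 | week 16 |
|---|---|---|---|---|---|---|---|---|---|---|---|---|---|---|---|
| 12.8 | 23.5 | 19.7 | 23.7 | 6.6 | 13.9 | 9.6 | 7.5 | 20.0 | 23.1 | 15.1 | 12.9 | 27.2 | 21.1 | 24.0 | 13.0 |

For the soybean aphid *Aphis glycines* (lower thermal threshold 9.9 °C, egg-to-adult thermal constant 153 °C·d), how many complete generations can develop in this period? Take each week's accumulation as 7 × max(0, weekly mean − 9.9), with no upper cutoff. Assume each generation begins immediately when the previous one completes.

5 generations

Weekly DD (7 × max(0, T̄ − 9.9)): 20.3, 95.2, 68.6, 96.6, 0.0, 28.0, 0.0, 0.0, 70.7, 92.4, 36.4, 21.0, 121.1, 78.4, 98.7, 21.7.
Season total = 849.1 DD.
Complete generations = ⌊849.1 / 153⌋ = 5.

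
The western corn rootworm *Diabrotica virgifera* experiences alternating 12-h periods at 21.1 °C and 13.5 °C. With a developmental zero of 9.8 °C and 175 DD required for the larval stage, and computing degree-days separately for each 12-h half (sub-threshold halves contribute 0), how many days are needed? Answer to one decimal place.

23.3 days

Day half: max(0, 21.1 − 9.8) × 0.5 = 11.3 × 0.5 = 5.65 DD.
Night half: max(0, 13.5 − 9.8) × 0.5 = 3.7 × 0.5 = 1.85 DD.
Per 24 h: 7.50 DD/day.
Duration = 175 / 7.50 = 23.333 ≈ 23.3 days.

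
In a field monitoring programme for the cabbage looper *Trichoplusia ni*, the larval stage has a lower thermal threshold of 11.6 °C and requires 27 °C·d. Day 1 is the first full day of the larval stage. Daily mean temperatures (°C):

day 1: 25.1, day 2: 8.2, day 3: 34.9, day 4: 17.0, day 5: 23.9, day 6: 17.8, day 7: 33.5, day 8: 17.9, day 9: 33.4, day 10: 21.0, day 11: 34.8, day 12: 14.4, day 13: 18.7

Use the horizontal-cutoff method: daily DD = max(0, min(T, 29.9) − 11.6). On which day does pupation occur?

day 3

Daily DD above 11.6 °C (capped at 18.3): 13.5, 0.0, 18.3, 5.4, 12.3, 6.2, 18.3, 6.3, 18.3, 9.4, 18.3, 2.8, 7.1.
Cumulative: 13.5, 13.5, 31.8, 37.2, 49.5, 55.7, 74.0, 80.3, 98.6, 108.0, 126.3, 129.1, 136.2.
The total first reaches 27 DD on day 3.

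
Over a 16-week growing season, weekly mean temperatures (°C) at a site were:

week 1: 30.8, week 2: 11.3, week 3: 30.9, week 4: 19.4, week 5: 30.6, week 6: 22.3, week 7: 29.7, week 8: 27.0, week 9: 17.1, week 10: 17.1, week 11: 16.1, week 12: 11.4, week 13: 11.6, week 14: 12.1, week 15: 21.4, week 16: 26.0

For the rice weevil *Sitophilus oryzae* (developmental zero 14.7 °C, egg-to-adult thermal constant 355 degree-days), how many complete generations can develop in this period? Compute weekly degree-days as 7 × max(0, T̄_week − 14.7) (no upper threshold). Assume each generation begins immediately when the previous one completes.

2 generations

Weekly DD (7 × max(0, T̄ − 14.7)): 112.7, 0.0, 113.4, 32.9, 111.3, 53.2, 105.0, 86.1, 16.8, 16.8, 9.8, 0.0, 0.0, 0.0, 46.9, 79.1.
Season total = 784.0 DD.
Complete generations = ⌊784.0 / 355⌋ = 2.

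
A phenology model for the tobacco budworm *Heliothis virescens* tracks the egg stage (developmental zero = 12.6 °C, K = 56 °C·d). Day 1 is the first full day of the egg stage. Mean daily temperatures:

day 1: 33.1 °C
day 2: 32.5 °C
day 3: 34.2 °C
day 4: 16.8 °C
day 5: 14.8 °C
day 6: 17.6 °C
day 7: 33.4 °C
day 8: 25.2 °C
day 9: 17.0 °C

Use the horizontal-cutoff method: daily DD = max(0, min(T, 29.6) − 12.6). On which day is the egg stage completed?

day 5

Daily DD above 12.6 °C (capped at 17.0): 17.0, 17.0, 17.0, 4.2, 2.2, 5.0, 17.0, 12.6, 4.4.
Cumulative: 17.0, 34.0, 51.0, 55.2, 57.4, 62.4, 79.4, 92.0, 96.4.
The total first reaches 56 DD on day 5.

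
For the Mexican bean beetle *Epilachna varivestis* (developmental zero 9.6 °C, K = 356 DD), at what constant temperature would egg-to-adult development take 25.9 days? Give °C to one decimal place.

23.3 °C

Required daily accumulation = 356 / 25.9 = 13.745 DD/day.
T = T_base + 13.745 = 9.6 + 13.745 = 23.345 ≈ 23.3 °C.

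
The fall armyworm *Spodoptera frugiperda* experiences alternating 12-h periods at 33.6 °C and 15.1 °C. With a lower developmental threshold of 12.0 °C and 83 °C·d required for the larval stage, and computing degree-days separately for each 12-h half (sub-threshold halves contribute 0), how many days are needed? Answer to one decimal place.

6.7 days

Day half: max(0, 33.6 − 12.0) × 0.5 = 21.6 × 0.5 = 10.80 DD.
Night half: max(0, 15.1 − 12.0) × 0.5 = 3.1 × 0.5 = 1.55 DD.
Per 24 h: 12.35 DD/day.
Duration = 83 / 12.35 = 6.721 ≈ 6.7 days.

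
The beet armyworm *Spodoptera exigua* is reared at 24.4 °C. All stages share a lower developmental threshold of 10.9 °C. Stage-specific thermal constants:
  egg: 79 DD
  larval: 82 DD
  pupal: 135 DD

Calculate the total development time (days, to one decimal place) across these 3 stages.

21.9 days

Daily accumulation at 24.4 °C = 24.4 − 10.9 = 13.5 DD/day.
Total K = 79 + 82 + 135 = 296 DD.
Total duration = 296 / 13.5 = 21.926 ≈ 21.9 days.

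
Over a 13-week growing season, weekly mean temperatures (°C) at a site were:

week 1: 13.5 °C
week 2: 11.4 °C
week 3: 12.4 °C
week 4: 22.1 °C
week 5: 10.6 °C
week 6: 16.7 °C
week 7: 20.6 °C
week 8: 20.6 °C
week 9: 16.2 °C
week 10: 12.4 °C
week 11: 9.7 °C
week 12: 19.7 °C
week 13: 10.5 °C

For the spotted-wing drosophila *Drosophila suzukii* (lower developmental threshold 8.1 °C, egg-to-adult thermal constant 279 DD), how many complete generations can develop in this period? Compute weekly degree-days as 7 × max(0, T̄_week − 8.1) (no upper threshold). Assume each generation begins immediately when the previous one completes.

Weekly DD (7 × max(0, T̄ − 8.1)): 37.8, 23.1, 30.1, 98.0, 17.5, 60.2, 87.5, 87.5, 56.7, 30.1, 11.2, 81.2, 16.8.
Season total = 637.7 DD.
Complete generations = ⌊637.7 / 279⌋ = 2.

2 generations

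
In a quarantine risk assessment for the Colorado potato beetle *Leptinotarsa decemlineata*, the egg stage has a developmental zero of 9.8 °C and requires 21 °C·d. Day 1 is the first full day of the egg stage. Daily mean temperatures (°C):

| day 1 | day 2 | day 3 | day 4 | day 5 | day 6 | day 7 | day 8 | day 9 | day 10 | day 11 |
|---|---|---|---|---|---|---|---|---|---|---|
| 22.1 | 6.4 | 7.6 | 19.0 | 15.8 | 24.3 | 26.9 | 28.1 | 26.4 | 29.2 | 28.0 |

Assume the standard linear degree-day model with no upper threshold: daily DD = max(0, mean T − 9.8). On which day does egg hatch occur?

Daily DD above 9.8 °C: 12.3, 0.0, 0.0, 9.2, 6.0, 14.5, 17.1, 18.3, 16.6, 19.4, 18.2.
Cumulative: 12.3, 12.3, 12.3, 21.5, 27.5, 42.0, 59.1, 77.4, 94.0, 113.4, 131.6.
The total first reaches 21 DD on day 4.

day 4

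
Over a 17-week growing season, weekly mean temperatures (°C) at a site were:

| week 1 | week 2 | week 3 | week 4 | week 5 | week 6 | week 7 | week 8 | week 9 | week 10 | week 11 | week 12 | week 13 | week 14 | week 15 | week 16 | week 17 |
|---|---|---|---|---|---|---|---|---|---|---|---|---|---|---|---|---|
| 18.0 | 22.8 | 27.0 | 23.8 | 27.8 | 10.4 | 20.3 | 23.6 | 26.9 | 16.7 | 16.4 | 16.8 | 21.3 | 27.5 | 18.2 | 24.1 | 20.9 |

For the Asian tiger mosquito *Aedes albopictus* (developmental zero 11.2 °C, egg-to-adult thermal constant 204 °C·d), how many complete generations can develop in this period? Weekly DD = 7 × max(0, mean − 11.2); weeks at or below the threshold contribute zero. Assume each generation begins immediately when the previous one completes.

5 generations

Weekly DD (7 × max(0, T̄ − 11.2)): 47.6, 81.2, 110.6, 88.2, 116.2, 0.0, 63.7, 86.8, 109.9, 38.5, 36.4, 39.2, 70.7, 114.1, 49.0, 90.3, 67.9.
Season total = 1210.3 DD.
Complete generations = ⌊1210.3 / 204⌋ = 5.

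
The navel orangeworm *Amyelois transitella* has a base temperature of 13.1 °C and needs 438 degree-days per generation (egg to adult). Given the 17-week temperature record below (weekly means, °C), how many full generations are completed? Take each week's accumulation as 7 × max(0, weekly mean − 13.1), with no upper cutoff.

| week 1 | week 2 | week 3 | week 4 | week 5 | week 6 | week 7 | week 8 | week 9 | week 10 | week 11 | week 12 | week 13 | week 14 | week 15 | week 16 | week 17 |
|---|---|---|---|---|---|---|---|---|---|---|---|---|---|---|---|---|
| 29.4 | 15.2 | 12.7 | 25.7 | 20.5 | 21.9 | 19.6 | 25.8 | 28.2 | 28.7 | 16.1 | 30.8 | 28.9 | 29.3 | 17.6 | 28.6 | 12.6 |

2 generations

Weekly DD (7 × max(0, T̄ − 13.1)): 114.1, 14.7, 0.0, 88.2, 51.8, 61.6, 45.5, 88.9, 105.7, 109.2, 21.0, 123.9, 110.6, 113.4, 31.5, 108.5, 0.0.
Season total = 1188.6 DD.
Complete generations = ⌊1188.6 / 438⌋ = 2.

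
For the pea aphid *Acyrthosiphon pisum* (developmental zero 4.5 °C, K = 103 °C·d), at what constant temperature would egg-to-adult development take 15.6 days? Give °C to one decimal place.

Required daily accumulation = 103 / 15.6 = 6.603 DD/day.
T = T_base + 6.603 = 4.5 + 6.603 = 11.103 ≈ 11.1 °C.

11.1 °C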